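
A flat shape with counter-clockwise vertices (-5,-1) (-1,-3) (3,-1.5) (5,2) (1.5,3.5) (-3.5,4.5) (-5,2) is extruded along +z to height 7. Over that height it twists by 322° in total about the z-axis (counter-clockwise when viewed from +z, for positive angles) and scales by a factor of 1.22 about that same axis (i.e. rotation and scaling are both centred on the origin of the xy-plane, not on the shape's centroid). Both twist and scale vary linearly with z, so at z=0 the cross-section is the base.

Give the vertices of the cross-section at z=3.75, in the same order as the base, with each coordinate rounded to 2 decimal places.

Cross-section at z=3.75: (5.69,0.38) (1.55,3.18) (-3.11,2.10) (-5.83,-1.49) (-2.17,-3.66) (3.22,-5.50) (5.25,-2.95)

t = z/height = 3.75/7 = 0.535714
s = 1 + (scale-1)·z/height = 1 + (1.22-1)·3.75/7 = 1.117857
θ = twist·z/height = 322°·3.75/7 = 172.5000° = 3.010693 rad
cos θ = -0.991445, sin θ = 0.130526 (intermediates below are computed at full precision and shown rounded to 5 d.p.)
v1: (-5,-1) → rotate → (5.08775,0.33881) → ×s → (5.68738,0.37875) → (5.69,0.38)
v2: (-1,-3) → rotate → (1.38302,2.84381) → ×s → (1.54602,3.17897) → (1.55,3.18)
v3: (3,-1.5) → rotate → (-2.77855,1.87875) → ×s → (-3.10602,2.10017) → (-3.11,2.10)
v4: (5,2) → rotate → (-5.21828,-1.33026) → ×s → (-5.83329,-1.48704) → (-5.83,-1.49)
v5: (1.5,3.5) → rotate → (-1.94401,-3.27427) → ×s → (-2.17312,-3.66016) → (-2.17,-3.66)
v6: (-3.5,4.5) → rotate → (2.88269,-4.91834) → ×s → (3.22243,-5.49801) → (3.22,-5.50)
v7: (-5,2) → rotate → (4.69617,-2.63552) → ×s → (5.24965,-2.94614) → (5.25,-2.95)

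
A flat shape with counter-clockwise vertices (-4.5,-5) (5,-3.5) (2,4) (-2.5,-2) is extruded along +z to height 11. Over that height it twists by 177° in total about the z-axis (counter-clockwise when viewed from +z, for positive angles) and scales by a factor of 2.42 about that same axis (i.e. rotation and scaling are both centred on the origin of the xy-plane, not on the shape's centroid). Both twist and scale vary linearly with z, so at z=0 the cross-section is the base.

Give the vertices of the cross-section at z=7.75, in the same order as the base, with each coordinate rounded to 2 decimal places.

Cross-section at z=7.75: (13.35,-1.71) (0.06,12.21) (-8.86,-1.27) (6.14,-1.83)

t = z/height = 7.75/11 = 0.704545
s = 1 + (scale-1)·z/height = 1 + (2.42-1)·7.75/11 = 2.000455
θ = twist·z/height = 177°·7.75/11 = 124.7045° = 2.176505 rad
cos θ = -0.569345, sin θ = 0.822099 (intermediates below are computed at full precision and shown rounded to 5 d.p.)
v1: (-4.5,-5) → rotate → (6.67255,-0.85272) → ×s → (13.34812,-1.70583) → (13.35,-1.71)
v2: (5,-3.5) → rotate → (0.03062,6.10320) → ×s → (0.06126,12.20918) → (0.06,12.21)
v3: (2,4) → rotate → (-4.42708,-0.63318) → ×s → (-8.85618,-1.26665) → (-8.86,-1.27)
v4: (-2.5,-2) → rotate → (3.06756,-0.91656) → ×s → (6.13651,-1.83353) → (6.14,-1.83)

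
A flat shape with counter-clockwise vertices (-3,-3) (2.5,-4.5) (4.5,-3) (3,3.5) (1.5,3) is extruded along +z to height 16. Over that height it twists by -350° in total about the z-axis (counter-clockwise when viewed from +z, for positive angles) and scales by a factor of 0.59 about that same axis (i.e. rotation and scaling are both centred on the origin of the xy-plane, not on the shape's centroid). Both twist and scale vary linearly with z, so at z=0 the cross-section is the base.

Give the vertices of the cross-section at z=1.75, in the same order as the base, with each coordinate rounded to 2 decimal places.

t = z/height = 1.75/16 = 0.109375
s = 1 + (scale-1)·z/height = 1 + (0.59-1)·1.75/16 = 0.955156
θ = twist·z/height = -350°·1.75/16 = -38.2813° = -0.668134 rad
cos θ = 0.784979, sin θ = -0.619522 (intermediates below are computed at full precision and shown rounded to 5 d.p.)
v1: (-3,-3) → rotate → (-4.21350,-0.49637) → ×s → (-4.02455,-0.47411) → (-4.02,-0.47)
v2: (2.5,-4.5) → rotate → (-0.82540,-5.08121) → ×s → (-0.78839,-4.85335) → (-0.79,-4.85)
v3: (4.5,-3) → rotate → (1.67384,-5.14279) → ×s → (1.59878,-4.91217) → (1.60,-4.91)
v4: (3,3.5) → rotate → (4.52327,0.88886) → ×s → (4.32042,0.84900) → (4.32,0.85)
v5: (1.5,3) → rotate → (3.03604,1.42565) → ×s → (2.89989,1.36172) → (2.90,1.36)

Cross-section at z=1.75: (-4.02,-0.47) (-0.79,-4.85) (1.60,-4.91) (4.32,0.85) (2.90,1.36)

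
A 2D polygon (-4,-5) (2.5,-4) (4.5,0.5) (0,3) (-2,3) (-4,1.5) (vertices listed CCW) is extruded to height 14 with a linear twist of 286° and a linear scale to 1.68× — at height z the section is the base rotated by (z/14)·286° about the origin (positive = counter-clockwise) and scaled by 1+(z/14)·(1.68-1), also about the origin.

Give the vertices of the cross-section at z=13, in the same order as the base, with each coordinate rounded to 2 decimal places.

Cross-section at z=13: (-7.63,7.14) (-6.82,-3.56) (0.25,-7.38) (4.88,-0.38) (5.13,2.88) (2.94,6.32)

t = z/height = 13/14 = 0.928571
s = 1 + (scale-1)·z/height = 1 + (1.68-1)·13/14 = 1.631429
θ = twist·z/height = 286°·13/14 = 265.5714° = 4.635096 rad
cos θ = -0.077216, sin θ = -0.997014 (intermediates below are computed at full precision and shown rounded to 5 d.p.)
v1: (-4,-5) → rotate → (-4.67621,4.37414) → ×s → (-7.62890,7.13609) → (-7.63,7.14)
v2: (2.5,-4) → rotate → (-4.18110,-2.18367) → ×s → (-6.82116,-3.56250) → (-6.82,-3.56)
v3: (4.5,0.5) → rotate → (0.15103,-4.52517) → ×s → (0.24640,-7.38250) → (0.25,-7.38)
v4: (0,3) → rotate → (2.99104,-0.23165) → ×s → (4.87967,-0.37792) → (4.88,-0.38)
v5: (-2,3) → rotate → (3.14548,1.76238) → ×s → (5.13162,2.87520) → (5.13,2.88)
v6: (-4,1.5) → rotate → (1.80439,3.87223) → ×s → (2.94373,6.31727) → (2.94,6.32)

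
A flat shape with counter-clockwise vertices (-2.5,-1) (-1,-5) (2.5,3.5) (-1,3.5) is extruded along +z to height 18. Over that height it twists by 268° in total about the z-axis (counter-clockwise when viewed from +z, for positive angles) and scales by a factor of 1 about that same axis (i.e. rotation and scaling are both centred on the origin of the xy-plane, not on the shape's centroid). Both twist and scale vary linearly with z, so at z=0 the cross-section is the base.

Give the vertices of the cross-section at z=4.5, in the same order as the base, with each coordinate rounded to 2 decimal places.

Cross-section at z=4.5: (-0.06,-2.69) (4.21,-2.87) (-2.24,3.67) (-3.61,0.45)

t = z/height = 4.5/18 = 0.25
s = 1 + (scale-1)·z/height = 1 + (1-1)·4.5/18 = 1.000000
θ = twist·z/height = 268°·4.5/18 = 67.0000° = 1.169371 rad
cos θ = 0.390731, sin θ = 0.920505 (intermediates below are computed at full precision and shown rounded to 5 d.p.)
v1: (-2.5,-1) → rotate → (-0.05632,-2.69199) → ×s → (-0.05632,-2.69199) → (-0.06,-2.69)
v2: (-1,-5) → rotate → (4.21179,-2.87416) → ×s → (4.21179,-2.87416) → (4.21,-2.87)
v3: (2.5,3.5) → rotate → (-2.24494,3.66882) → ×s → (-2.24494,3.66882) → (-2.24,3.67)
v4: (-1,3.5) → rotate → (-3.61250,0.44705) → ×s → (-3.61250,0.44705) → (-3.61,0.45)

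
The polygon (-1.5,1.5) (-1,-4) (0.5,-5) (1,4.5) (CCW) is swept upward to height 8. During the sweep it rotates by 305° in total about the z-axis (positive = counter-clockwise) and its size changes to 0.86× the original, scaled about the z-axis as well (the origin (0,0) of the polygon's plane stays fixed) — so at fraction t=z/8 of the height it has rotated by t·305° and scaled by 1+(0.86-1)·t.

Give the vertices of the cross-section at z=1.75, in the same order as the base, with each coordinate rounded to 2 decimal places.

Cross-section at z=1.75: (-1.91,-0.76) (3.18,-2.42) (4.64,-1.47) (-3.62,2.61)

t = z/height = 1.75/8 = 0.21875
s = 1 + (scale-1)·z/height = 1 + (0.86-1)·1.75/8 = 0.969375
θ = twist·z/height = 305°·1.75/8 = 66.7188° = 1.164462 rad
cos θ = 0.395245, sin θ = 0.918576 (intermediates below are computed at full precision and shown rounded to 5 d.p.)
v1: (-1.5,1.5) → rotate → (-1.97073,-0.78500) → ×s → (-1.91038,-0.76096) → (-1.91,-0.76)
v2: (-1,-4) → rotate → (3.27906,-2.49956) → ×s → (3.17864,-2.42301) → (3.18,-2.42)
v3: (0.5,-5) → rotate → (4.79050,-1.51694) → ×s → (4.64379,-1.47048) → (4.64,-1.47)
v4: (1,4.5) → rotate → (-3.73835,2.69718) → ×s → (-3.62386,2.61458) → (-3.62,2.61)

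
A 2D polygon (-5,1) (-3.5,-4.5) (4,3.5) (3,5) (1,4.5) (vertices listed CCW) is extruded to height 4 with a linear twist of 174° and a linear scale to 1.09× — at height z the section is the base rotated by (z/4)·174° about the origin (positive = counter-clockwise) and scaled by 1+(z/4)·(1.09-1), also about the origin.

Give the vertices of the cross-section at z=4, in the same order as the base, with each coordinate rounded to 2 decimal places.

Cross-section at z=4: (5.31,-1.65) (4.31,4.48) (-4.73,-3.34) (-3.82,-5.08) (-1.60,-4.76)

t = z/height = 4/4 = 1
s = 1 + (scale-1)·z/height = 1 + (1.09-1)·4/4 = 1.090000
θ = twist·z/height = 174°·4/4 = 174.0000° = 3.036873 rad
cos θ = -0.994522, sin θ = 0.104528 (intermediates below are computed at full precision and shown rounded to 5 d.p.)
v1: (-5,1) → rotate → (4.86808,-1.51716) → ×s → (5.30621,-1.65371) → (5.31,-1.65)
v2: (-3.5,-4.5) → rotate → (3.95120,4.10950) → ×s → (4.30681,4.47935) → (4.31,4.48)
v3: (4,3.5) → rotate → (-4.34394,-3.06271) → ×s → (-4.73489,-3.33836) → (-4.73,-3.34)
v4: (3,5) → rotate → (-3.50621,-4.65902) → ×s → (-3.82177,-5.07834) → (-3.82,-5.08)
v5: (1,4.5) → rotate → (-1.46490,-4.37082) → ×s → (-1.59674,-4.76419) → (-1.60,-4.76)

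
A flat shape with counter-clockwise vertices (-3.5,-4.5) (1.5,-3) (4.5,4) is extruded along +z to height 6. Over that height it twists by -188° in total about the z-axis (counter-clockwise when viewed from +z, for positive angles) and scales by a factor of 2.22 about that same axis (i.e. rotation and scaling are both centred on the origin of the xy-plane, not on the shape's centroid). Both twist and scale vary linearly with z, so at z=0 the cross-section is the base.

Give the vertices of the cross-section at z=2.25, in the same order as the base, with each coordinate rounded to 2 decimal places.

Cross-section at z=2.25: (-7.89,2.62) (-3.39,-3.52) (7.68,-4.24)

t = z/height = 2.25/6 = 0.375
s = 1 + (scale-1)·z/height = 1 + (2.22-1)·2.25/6 = 1.457500
θ = twist·z/height = -188°·2.25/6 = -70.5000° = -1.230457 rad
cos θ = 0.333807, sin θ = -0.942641 (intermediates below are computed at full precision and shown rounded to 5 d.p.)
v1: (-3.5,-4.5) → rotate → (-5.41021,1.79711) → ×s → (-7.88538,2.61929) → (-7.89,2.62)
v2: (1.5,-3) → rotate → (-2.32721,-2.41538) → ×s → (-3.39191,-3.52042) → (-3.39,-3.52)
v3: (4.5,4) → rotate → (5.27270,-2.90666) → ×s → (7.68496,-4.23646) → (7.68,-4.24)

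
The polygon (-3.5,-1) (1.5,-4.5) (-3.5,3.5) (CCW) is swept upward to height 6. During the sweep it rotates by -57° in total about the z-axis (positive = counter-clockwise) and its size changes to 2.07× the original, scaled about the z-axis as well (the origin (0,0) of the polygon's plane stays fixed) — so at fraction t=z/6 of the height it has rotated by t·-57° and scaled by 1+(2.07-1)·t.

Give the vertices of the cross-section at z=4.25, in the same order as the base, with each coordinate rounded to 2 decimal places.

t = z/height = 4.25/6 = 0.708333
s = 1 + (scale-1)·z/height = 1 + (2.07-1)·4.25/6 = 1.757917
θ = twist·z/height = -57°·4.25/6 = -40.3750° = -0.704677 rad
cos θ = 0.761821, sin θ = -0.647788 (intermediates below are computed at full precision and shown rounded to 5 d.p.)
v1: (-3.5,-1) → rotate → (-3.31416,1.50544) → ×s → (-5.82602,2.64643) → (-5.83,2.65)
v2: (1.5,-4.5) → rotate → (-1.77231,-4.39988) → ×s → (-3.11558,-7.73462) → (-3.12,-7.73)
v3: (-3.5,3.5) → rotate → (-0.39912,4.93363) → ×s → (-0.70161,8.67291) → (-0.70,8.67)

Cross-section at z=4.25: (-5.83,2.65) (-3.12,-7.73) (-0.70,8.67)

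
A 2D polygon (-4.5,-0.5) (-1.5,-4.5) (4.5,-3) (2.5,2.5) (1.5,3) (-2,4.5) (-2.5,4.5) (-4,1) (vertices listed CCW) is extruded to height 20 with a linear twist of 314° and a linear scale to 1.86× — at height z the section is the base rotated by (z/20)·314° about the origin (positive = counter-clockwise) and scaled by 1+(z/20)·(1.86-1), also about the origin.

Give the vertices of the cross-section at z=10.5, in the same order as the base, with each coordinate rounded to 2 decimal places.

Cross-section at z=10.5: (6.49,-1.01) (3.81,5.74) (-5.17,5.91) (-4.45,-2.55) (-3.24,-3.63) (1.10,-7.06) (1.80,-7.25) (5.22,-2.92)

t = z/height = 10.5/20 = 0.525
s = 1 + (scale-1)·z/height = 1 + (1.86-1)·10.5/20 = 1.451500
θ = twist·z/height = 314°·10.5/20 = 164.8500° = 2.877175 rad
cos θ = -0.965245, sin θ = 0.261347 (intermediates below are computed at full precision and shown rounded to 5 d.p.)
v1: (-4.5,-0.5) → rotate → (4.47428,-0.69344) → ×s → (6.49441,-1.00653) → (6.49,-1.01)
v2: (-1.5,-4.5) → rotate → (2.62393,3.95158) → ×s → (3.80863,5.73572) → (3.81,5.74)
v3: (4.5,-3) → rotate → (-3.55956,4.07180) → ×s → (-5.16670,5.91021) → (-5.17,5.91)
v4: (2.5,2.5) → rotate → (-3.06648,-1.75974) → ×s → (-4.45100,-2.55427) → (-4.45,-2.55)
v5: (1.5,3) → rotate → (-2.23191,-2.50371) → ×s → (-3.23961,-3.63414) → (-3.24,-3.63)
v6: (-2,4.5) → rotate → (0.75443,-4.86630) → ×s → (1.09505,-7.06343) → (1.10,-7.06)
v7: (-2.5,4.5) → rotate → (1.23705,-4.99697) → ×s → (1.79558,-7.25310) → (1.80,-7.25)
v8: (-4,1) → rotate → (3.59963,-2.01063) → ×s → (5.22487,-2.91843) → (5.22,-2.92)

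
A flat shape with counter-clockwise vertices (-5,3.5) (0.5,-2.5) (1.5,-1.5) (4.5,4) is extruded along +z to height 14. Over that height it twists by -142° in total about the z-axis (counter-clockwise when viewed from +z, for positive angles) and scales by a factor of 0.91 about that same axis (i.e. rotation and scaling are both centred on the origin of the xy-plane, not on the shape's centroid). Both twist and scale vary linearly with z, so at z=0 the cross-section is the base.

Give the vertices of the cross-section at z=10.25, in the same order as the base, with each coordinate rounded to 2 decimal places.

t = z/height = 10.25/14 = 0.732143
s = 1 + (scale-1)·z/height = 1 + (0.91-1)·10.25/14 = 0.934107
θ = twist·z/height = -142°·10.25/14 = -103.9643° = -1.814519 rad
cos θ = -0.241317, sin θ = -0.970446 (intermediates below are computed at full precision and shown rounded to 5 d.p.)
v1: (-5,3.5) → rotate → (4.60315,4.00762) → ×s → (4.29983,3.74355) → (4.30,3.74)
v2: (0.5,-2.5) → rotate → (-2.54677,0.11807) → ×s → (-2.37896,0.11029) → (-2.38,0.11)
v3: (1.5,-1.5) → rotate → (-1.81765,-1.09369) → ×s → (-1.69788,-1.02163) → (-1.70,-1.02)
v4: (4.5,4) → rotate → (2.79586,-5.33228) → ×s → (2.61163,-4.98092) → (2.61,-4.98)

Cross-section at z=10.25: (4.30,3.74) (-2.38,0.11) (-1.70,-1.02) (2.61,-4.98)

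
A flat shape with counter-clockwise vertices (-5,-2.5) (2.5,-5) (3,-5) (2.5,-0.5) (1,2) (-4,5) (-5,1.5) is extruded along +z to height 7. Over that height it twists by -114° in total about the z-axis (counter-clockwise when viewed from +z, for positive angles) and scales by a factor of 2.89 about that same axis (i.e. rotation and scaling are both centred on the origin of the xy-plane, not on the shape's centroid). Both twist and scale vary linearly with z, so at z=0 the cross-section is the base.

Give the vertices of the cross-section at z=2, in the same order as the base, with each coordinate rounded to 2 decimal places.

Cross-section at z=2: (-8.56,0.90) (-0.90,-8.56) (-0.25,-8.98) (2.83,-2.72) (2.96,1.77) (-1.05,9.81) (-5.25,6.09)

t = z/height = 2/7 = 0.285714
s = 1 + (scale-1)·z/height = 1 + (2.89-1)·2/7 = 1.540000
θ = twist·z/height = -114°·2/7 = -32.5714° = -0.568479 rad
cos θ = 0.842721, sin θ = -0.538351 (intermediates below are computed at full precision and shown rounded to 5 d.p.)
v1: (-5,-2.5) → rotate → (-5.55948,0.58495) → ×s → (-8.56160,0.90082) → (-8.56,0.90)
v2: (2.5,-5) → rotate → (-0.58495,-5.55948) → ×s → (-0.90082,-8.56160) → (-0.90,-8.56)
v3: (3,-5) → rotate → (-0.16359,-5.82866) → ×s → (-0.25193,-8.97613) → (-0.25,-8.98)
v4: (2.5,-0.5) → rotate → (1.83763,-1.76724) → ×s → (2.82995,-2.72155) → (2.83,-2.72)
v5: (1,2) → rotate → (1.91942,1.14709) → ×s → (2.95591,1.76652) → (2.96,1.77)
v6: (-4,5) → rotate → (-0.67913,6.36701) → ×s → (-1.04586,9.80519) → (-1.05,9.81)
v7: (-5,1.5) → rotate → (-3.40608,3.95583) → ×s → (-5.24536,6.09199) → (-5.25,6.09)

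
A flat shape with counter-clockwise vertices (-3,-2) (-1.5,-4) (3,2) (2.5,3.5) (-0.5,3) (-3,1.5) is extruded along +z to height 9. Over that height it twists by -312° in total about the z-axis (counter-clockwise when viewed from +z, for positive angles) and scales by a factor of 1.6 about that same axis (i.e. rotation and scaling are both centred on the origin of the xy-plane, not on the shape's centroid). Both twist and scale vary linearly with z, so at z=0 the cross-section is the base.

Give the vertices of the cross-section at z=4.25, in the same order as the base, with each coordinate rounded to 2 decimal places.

Cross-section at z=4.25: (1.86,4.24) (-1.15,5.36) (-1.86,-4.24) (-0.28,-5.51) (2.62,-2.89) (4.28,0.46)

t = z/height = 4.25/9 = 0.472222
s = 1 + (scale-1)·z/height = 1 + (1.6-1)·4.25/9 = 1.283333
θ = twist·z/height = -312°·4.25/9 = -147.3333° = -2.571452 rad
cos θ = -0.841825, sin θ = -0.539751 (intermediates below are computed at full precision and shown rounded to 5 d.p.)
v1: (-3,-2) → rotate → (1.44597,3.30290) → ×s → (1.85567,4.23872) → (1.86,4.24)
v2: (-1.5,-4) → rotate → (-0.89627,4.17693) → ×s → (-1.15021,5.36039) → (-1.15,5.36)
v3: (3,2) → rotate → (-1.44597,-3.30290) → ×s → (-1.85567,-4.23872) → (-1.86,-4.24)
v4: (2.5,3.5) → rotate → (-0.21544,-4.29576) → ×s → (-0.27647,-5.51290) → (-0.28,-5.51)
v5: (-0.5,3) → rotate → (2.04016,-2.25560) → ×s → (2.61821,-2.89469) → (2.62,-2.89)
v6: (-3,1.5) → rotate → (3.33510,0.35651) → ×s → (4.28005,0.45753) → (4.28,0.46)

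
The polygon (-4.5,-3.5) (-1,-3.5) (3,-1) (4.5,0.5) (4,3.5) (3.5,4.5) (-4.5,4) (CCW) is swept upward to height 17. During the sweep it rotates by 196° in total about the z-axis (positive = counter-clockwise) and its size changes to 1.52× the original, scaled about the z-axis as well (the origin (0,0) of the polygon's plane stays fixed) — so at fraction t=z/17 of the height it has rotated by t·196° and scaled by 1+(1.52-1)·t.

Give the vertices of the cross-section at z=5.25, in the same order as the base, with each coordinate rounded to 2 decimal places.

t = z/height = 5.25/17 = 0.308824
s = 1 + (scale-1)·z/height = 1 + (1.52-1)·5.25/17 = 1.160588
θ = twist·z/height = 196°·5.25/17 = 60.5294° = 1.056438 rad
cos θ = 0.491977, sin θ = 0.870608 (intermediates below are computed at full precision and shown rounded to 5 d.p.)
v1: (-4.5,-3.5) → rotate → (0.83323,-5.63966) → ×s → (0.96704,-6.54532) → (0.97,-6.55)
v2: (-1,-3.5) → rotate → (2.55515,-2.59253) → ×s → (2.96548,-3.00886) → (2.97,-3.01)
v3: (3,-1) → rotate → (2.34654,2.11985) → ×s → (2.72336,2.46027) → (2.72,2.46)
v4: (4.5,0.5) → rotate → (1.77859,4.16373) → ×s → (2.06421,4.83237) → (2.06,4.83)
v5: (4,3.5) → rotate → (-1.07922,5.20435) → ×s → (-1.25253,6.04011) → (-1.25,6.04)
v6: (3.5,4.5) → rotate → (-2.19582,5.26102) → ×s → (-2.54844,6.10588) → (-2.55,6.11)
v7: (-4.5,4) → rotate → (-5.69633,-1.94983) → ×s → (-6.61109,-2.26295) → (-6.61,-2.26)

Cross-section at z=5.25: (0.97,-6.55) (2.97,-3.01) (2.72,2.46) (2.06,4.83) (-1.25,6.04) (-2.55,6.11) (-6.61,-2.26)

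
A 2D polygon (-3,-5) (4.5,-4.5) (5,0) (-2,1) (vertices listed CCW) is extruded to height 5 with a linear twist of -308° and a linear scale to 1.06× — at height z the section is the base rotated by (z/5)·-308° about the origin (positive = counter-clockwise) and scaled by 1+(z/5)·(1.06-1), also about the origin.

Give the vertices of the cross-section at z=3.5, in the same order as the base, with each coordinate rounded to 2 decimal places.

Cross-section at z=3.5: (5.57,2.42) (-1.08,6.54) (-4.24,3.03) (1.09,-2.06)

t = z/height = 3.5/5 = 0.7
s = 1 + (scale-1)·z/height = 1 + (1.06-1)·3.5/5 = 1.042000
θ = twist·z/height = -308°·3.5/5 = -215.6000° = -3.762930 rad
cos θ = -0.813101, sin θ = 0.582123 (intermediates below are computed at full precision and shown rounded to 5 d.p.)
v1: (-3,-5) → rotate → (5.34992,2.31913) → ×s → (5.57461,2.41654) → (5.57,2.42)
v2: (4.5,-4.5) → rotate → (-1.03940,6.27851) → ×s → (-1.08305,6.54220) → (-1.08,6.54)
v3: (5,0) → rotate → (-4.06550,2.91061) → ×s → (-4.23625,3.03286) → (-4.24,3.03)
v4: (-2,1) → rotate → (1.04408,-1.97735) → ×s → (1.08793,-2.06040) → (1.09,-2.06)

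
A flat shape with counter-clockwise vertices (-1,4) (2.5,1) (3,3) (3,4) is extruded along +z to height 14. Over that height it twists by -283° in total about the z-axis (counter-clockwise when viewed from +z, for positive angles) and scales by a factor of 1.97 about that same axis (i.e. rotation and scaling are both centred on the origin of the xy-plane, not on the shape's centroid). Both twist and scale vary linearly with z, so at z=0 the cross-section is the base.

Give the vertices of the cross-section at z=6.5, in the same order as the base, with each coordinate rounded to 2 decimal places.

t = z/height = 6.5/14 = 0.464286
s = 1 + (scale-1)·z/height = 1 + (1.97-1)·6.5/14 = 1.450357
θ = twist·z/height = -283°·6.5/14 = -131.3929° = -2.293238 rad
cos θ = -0.661218, sin θ = -0.750194 (intermediates below are computed at full precision and shown rounded to 5 d.p.)
v1: (-1,4) → rotate → (3.66199,-1.89468) → ×s → (5.31120,-2.74796) → (5.31,-2.75)
v2: (2.5,1) → rotate → (-0.90285,-2.53670) → ×s → (-1.30946,-3.67912) → (-1.31,-3.68)
v3: (3,3) → rotate → (0.26693,-4.23424) → ×s → (0.38714,-6.14115) → (0.39,-6.14)
v4: (3,4) → rotate → (1.01712,-4.89545) → ×s → (1.47519,-7.10016) → (1.48,-7.10)

Cross-section at z=6.5: (5.31,-2.75) (-1.31,-3.68) (0.39,-6.14) (1.48,-7.10)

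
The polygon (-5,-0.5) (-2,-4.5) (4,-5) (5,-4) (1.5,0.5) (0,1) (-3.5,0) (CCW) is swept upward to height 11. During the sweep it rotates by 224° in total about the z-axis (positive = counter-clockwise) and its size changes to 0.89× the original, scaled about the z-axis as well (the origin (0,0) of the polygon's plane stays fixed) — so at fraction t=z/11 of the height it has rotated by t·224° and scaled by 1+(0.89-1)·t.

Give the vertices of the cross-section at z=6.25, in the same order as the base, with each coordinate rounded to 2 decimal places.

Cross-section at z=6.25: (3.21,-3.45) (4.49,1.06) (1.46,5.82) (0.15,6.00) (-1.22,0.84) (-0.75,-0.57) (1.99,-2.61)

t = z/height = 6.25/11 = 0.568182
s = 1 + (scale-1)·z/height = 1 + (0.89-1)·6.25/11 = 0.937500
θ = twist·z/height = 224°·6.25/11 = 127.2727° = 2.221328 rad
cos θ = -0.605610, sin θ = 0.795762 (intermediates below are computed at full precision and shown rounded to 5 d.p.)
v1: (-5,-0.5) → rotate → (3.42593,-3.67600) → ×s → (3.21181,-3.44625) → (3.21,-3.45)
v2: (-2,-4.5) → rotate → (4.79215,1.13372) → ×s → (4.49264,1.06286) → (4.49,1.06)
v3: (4,-5) → rotate → (1.55637,6.21110) → ×s → (1.45910,5.82290) → (1.46,5.82)
v4: (5,-4) → rotate → (0.15500,6.40125) → ×s → (0.14531,6.00117) → (0.15,6.00)
v5: (1.5,0.5) → rotate → (-1.30630,0.89084) → ×s → (-1.22465,0.83516) → (-1.22,0.84)
v6: (0,1) → rotate → (-0.79576,-0.60561) → ×s → (-0.74603,-0.56776) → (-0.75,-0.57)
v7: (-3.5,0) → rotate → (2.11963,-2.78517) → ×s → (1.98716,-2.61109) → (1.99,-2.61)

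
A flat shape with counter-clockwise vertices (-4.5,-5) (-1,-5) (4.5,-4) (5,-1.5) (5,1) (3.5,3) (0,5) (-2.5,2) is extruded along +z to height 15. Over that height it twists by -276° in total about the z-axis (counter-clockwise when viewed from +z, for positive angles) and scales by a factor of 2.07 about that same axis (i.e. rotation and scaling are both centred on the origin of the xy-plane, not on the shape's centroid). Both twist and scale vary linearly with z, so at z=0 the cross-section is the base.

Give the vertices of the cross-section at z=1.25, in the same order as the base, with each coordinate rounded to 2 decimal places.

Cross-section at z=1.25: (-6.64,-3.10) (-3.13,-4.59) (2.81,-5.93) (4.37,-3.63) (5.44,-1.13) (4.79,1.52) (2.13,5.01) (-1.66,3.07)

t = z/height = 1.25/15 = 0.0833333
s = 1 + (scale-1)·z/height = 1 + (2.07-1)·1.25/15 = 1.089167
θ = twist·z/height = -276°·1.25/15 = -23.0000° = -0.401426 rad
cos θ = 0.920505, sin θ = -0.390731 (intermediates below are computed at full precision and shown rounded to 5 d.p.)
v1: (-4.5,-5) → rotate → (-6.09593,-2.84423) → ×s → (-6.63948,-3.09785) → (-6.64,-3.10)
v2: (-1,-5) → rotate → (-2.87416,-4.21179) → ×s → (-3.13044,-4.58734) → (-3.13,-4.59)
v3: (4.5,-4) → rotate → (2.57935,-5.44031) → ×s → (2.80934,-5.92540) → (2.81,-5.93)
v4: (5,-1.5) → rotate → (4.01643,-3.33441) → ×s → (4.37456,-3.63173) → (4.37,-3.63)
v5: (5,1) → rotate → (4.99326,-1.03315) → ×s → (5.43849,-1.12527) → (5.44,-1.13)
v6: (3.5,3) → rotate → (4.39396,1.39396) → ×s → (4.78576,1.51825) → (4.79,1.52)
v7: (0,5) → rotate → (1.95366,4.60252) → ×s → (2.12786,5.01292) → (2.13,5.01)
v8: (-2.5,2) → rotate → (-1.51980,2.81784) → ×s → (-1.65532,3.06909) → (-1.66,3.07)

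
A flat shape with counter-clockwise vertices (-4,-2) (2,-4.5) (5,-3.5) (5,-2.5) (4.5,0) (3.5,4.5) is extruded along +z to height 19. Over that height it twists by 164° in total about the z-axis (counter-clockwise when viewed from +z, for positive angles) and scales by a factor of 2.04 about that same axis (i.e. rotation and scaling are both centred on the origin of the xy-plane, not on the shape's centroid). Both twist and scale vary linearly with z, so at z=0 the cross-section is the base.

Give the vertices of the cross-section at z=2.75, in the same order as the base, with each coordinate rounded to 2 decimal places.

Cross-section at z=2.75: (-3.29,-3.96) (4.19,-3.81) (6.89,-1.37) (6.42,-0.32) (4.74,2.08) (1.60,6.36)

t = z/height = 2.75/19 = 0.144737
s = 1 + (scale-1)·z/height = 1 + (2.04-1)·2.75/19 = 1.150526
θ = twist·z/height = 164°·2.75/19 = 23.7368° = 0.414286 rad
cos θ = 0.915404, sin θ = 0.402536 (intermediates below are computed at full precision and shown rounded to 5 d.p.)
v1: (-4,-2) → rotate → (-2.85654,-3.44095) → ×s → (-3.28653,-3.95891) → (-3.29,-3.96)
v2: (2,-4.5) → rotate → (3.64222,-3.31424) → ×s → (4.19047,-3.81313) → (4.19,-3.81)
v3: (5,-3.5) → rotate → (5.98590,-1.19123) → ×s → (6.88693,-1.37054) → (6.89,-1.37)
v4: (5,-2.5) → rotate → (5.58336,-0.27583) → ×s → (6.42380,-0.31735) → (6.42,-0.32)
v5: (4.5,0) → rotate → (4.11932,1.81141) → ×s → (4.73938,2.08408) → (4.74,2.08)
v6: (3.5,4.5) → rotate → (1.39250,5.52820) → ×s → (1.60211,6.36033) → (1.60,6.36)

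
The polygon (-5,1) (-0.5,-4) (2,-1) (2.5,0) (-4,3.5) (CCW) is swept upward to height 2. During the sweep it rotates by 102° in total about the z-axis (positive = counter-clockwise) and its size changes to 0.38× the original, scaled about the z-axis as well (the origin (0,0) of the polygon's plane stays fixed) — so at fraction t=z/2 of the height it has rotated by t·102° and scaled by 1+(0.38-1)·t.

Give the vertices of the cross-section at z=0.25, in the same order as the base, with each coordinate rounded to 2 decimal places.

t = z/height = 0.25/2 = 0.125
s = 1 + (scale-1)·z/height = 1 + (0.38-1)·0.25/2 = 0.922500
θ = twist·z/height = 102°·0.25/2 = 12.7500° = 0.222529 rad
cos θ = 0.975342, sin θ = 0.220697 (intermediates below are computed at full precision and shown rounded to 5 d.p.)
v1: (-5,1) → rotate → (-5.09741,-0.12814) → ×s → (-4.70236,-0.11821) → (-4.70,-0.12)
v2: (-0.5,-4) → rotate → (0.39512,-4.01172) → ×s → (0.36450,-3.70081) → (0.36,-3.70)
v3: (2,-1) → rotate → (2.17138,-0.53395) → ×s → (2.00310,-0.49257) → (2.00,-0.49)
v4: (2.5,0) → rotate → (2.43836,0.55174) → ×s → (2.24938,0.50898) → (2.25,0.51)
v5: (-4,3.5) → rotate → (-4.67381,2.53091) → ×s → (-4.31159,2.33476) → (-4.31,2.33)

Cross-section at z=0.25: (-4.70,-0.12) (0.36,-3.70) (2.00,-0.49) (2.25,0.51) (-4.31,2.33)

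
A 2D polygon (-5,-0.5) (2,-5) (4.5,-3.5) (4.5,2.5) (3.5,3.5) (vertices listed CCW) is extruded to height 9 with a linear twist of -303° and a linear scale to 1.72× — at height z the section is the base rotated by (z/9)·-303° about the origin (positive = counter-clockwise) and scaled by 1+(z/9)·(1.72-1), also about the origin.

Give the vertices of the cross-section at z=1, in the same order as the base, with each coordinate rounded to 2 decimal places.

t = z/height = 1/9 = 0.111111
s = 1 + (scale-1)·z/height = 1 + (1.72-1)·1/9 = 1.080000
θ = twist·z/height = -303°·1/9 = -33.6667° = -0.587594 rad
cos θ = 0.832277, sin θ = -0.554360 (intermediates below are computed at full precision and shown rounded to 5 d.p.)
v1: (-5,-0.5) → rotate → (-4.43856,2.35566) → ×s → (-4.79365,2.54412) → (-4.79,2.54)
v2: (2,-5) → rotate → (-1.10725,-5.27010) → ×s → (-1.19583,-5.69171) → (-1.20,-5.69)
v3: (4.5,-3.5) → rotate → (1.80498,-5.40759) → ×s → (1.94938,-5.84020) → (1.95,-5.84)
v4: (4.5,2.5) → rotate → (5.13115,-0.41393) → ×s → (5.54164,-0.44704) → (5.54,-0.45)
v5: (3.5,3.5) → rotate → (4.85323,0.97271) → ×s → (5.24149,1.05052) → (5.24,1.05)

Cross-section at z=1: (-4.79,2.54) (-1.20,-5.69) (1.95,-5.84) (5.54,-0.45) (5.24,1.05)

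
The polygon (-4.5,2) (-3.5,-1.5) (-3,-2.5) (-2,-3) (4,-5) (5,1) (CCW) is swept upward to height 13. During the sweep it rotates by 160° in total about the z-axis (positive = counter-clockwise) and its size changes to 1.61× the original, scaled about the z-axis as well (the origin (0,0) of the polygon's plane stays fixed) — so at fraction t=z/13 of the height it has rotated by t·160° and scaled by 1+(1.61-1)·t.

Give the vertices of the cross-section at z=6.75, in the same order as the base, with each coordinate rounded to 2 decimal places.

t = z/height = 6.75/13 = 0.519231
s = 1 + (scale-1)·z/height = 1 + (1.61-1)·6.75/13 = 1.316731
θ = twist·z/height = 160°·6.75/13 = 83.0769° = 1.449966 rad
cos θ = 0.120537, sin θ = 0.992709 (intermediates below are computed at full precision and shown rounded to 5 d.p.)
v1: (-4.5,2) → rotate → (-2.52783,-4.22612) → ×s → (-3.32848,-5.56466) → (-3.33,-5.56)
v2: (-3.5,-1.5) → rotate → (1.06718,-3.65529) → ×s → (1.40520,-4.81303) → (1.41,-4.81)
v3: (-3,-2.5) → rotate → (2.12016,-3.27947) → ×s → (2.79168,-4.31818) → (2.79,-4.32)
v4: (-2,-3) → rotate → (2.73705,-2.34703) → ×s → (3.60396,-3.09040) → (3.60,-3.09)
v5: (4,-5) → rotate → (5.44569,3.36815) → ×s → (7.17051,4.43495) → (7.17,4.43)
v6: (5,1) → rotate → (-0.39003,5.08408) → ×s → (-0.51356,6.69437) → (-0.51,6.69)

Cross-section at z=6.75: (-3.33,-5.56) (1.41,-4.81) (2.79,-4.32) (3.60,-3.09) (7.17,4.43) (-0.51,6.69)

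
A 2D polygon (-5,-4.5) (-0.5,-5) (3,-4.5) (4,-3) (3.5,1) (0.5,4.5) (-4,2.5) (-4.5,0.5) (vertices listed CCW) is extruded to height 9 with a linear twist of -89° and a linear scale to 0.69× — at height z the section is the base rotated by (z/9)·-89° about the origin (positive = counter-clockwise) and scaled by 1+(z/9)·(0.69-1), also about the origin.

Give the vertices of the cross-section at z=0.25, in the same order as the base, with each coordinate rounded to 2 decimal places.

t = z/height = 0.25/9 = 0.0277778
s = 1 + (scale-1)·z/height = 1 + (0.69-1)·0.25/9 = 0.991389
θ = twist·z/height = -89°·0.25/9 = -2.4722° = -0.043148 rad
cos θ = 0.999069, sin θ = -0.043135 (intermediates below are computed at full precision and shown rounded to 5 d.p.)
v1: (-5,-4.5) → rotate → (-5.18945,-4.28014) → ×s → (-5.14477,-4.24328) → (-5.14,-4.24)
v2: (-0.5,-5) → rotate → (-0.71521,-4.97378) → ×s → (-0.70905,-4.93095) → (-0.71,-4.93)
v3: (3,-4.5) → rotate → (2.80310,-4.62522) → ×s → (2.77896,-4.58539) → (2.78,-4.59)
v4: (4,-3) → rotate → (3.86687,-3.16975) → ×s → (3.83357,-3.14245) → (3.83,-3.14)
v5: (3.5,1) → rotate → (3.53988,0.84810) → ×s → (3.50940,0.84079) → (3.51,0.84)
v6: (0.5,4.5) → rotate → (0.69364,4.47424) → ×s → (0.68767,4.43572) → (0.69,4.44)
v7: (-4,2.5) → rotate → (-3.88844,2.67021) → ×s → (-3.85496,2.64722) → (-3.85,2.65)
v8: (-4.5,0.5) → rotate → (-4.47424,0.69364) → ×s → (-4.43572,0.68767) → (-4.44,0.69)

Cross-section at z=0.25: (-5.14,-4.24) (-0.71,-4.93) (2.78,-4.59) (3.83,-3.14) (3.51,0.84) (0.69,4.44) (-3.85,2.65) (-4.44,0.69)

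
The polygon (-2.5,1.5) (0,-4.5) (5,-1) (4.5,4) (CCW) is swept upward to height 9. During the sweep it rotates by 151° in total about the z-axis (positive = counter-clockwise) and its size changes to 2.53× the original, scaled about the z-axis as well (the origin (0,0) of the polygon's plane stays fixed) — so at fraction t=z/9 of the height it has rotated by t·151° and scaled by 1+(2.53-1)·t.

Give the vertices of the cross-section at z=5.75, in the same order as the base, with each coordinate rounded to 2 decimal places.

t = z/height = 5.75/9 = 0.638889
s = 1 + (scale-1)·z/height = 1 + (2.53-1)·5.75/9 = 1.977500
θ = twist·z/height = 151°·5.75/9 = 96.4722° = 1.683758 rad
cos θ = -0.112722, sin θ = 0.993627 (intermediates below are computed at full precision and shown rounded to 5 d.p.)
v1: (-2.5,1.5) → rotate → (-1.20864,-2.65315) → ×s → (-2.39008,-5.24660) → (-2.39,-5.25)
v2: (0,-4.5) → rotate → (4.47132,0.50725) → ×s → (8.84203,1.00308) → (8.84,1.00)
v3: (5,-1) → rotate → (0.43002,5.08085) → ×s → (0.85036,10.04739) → (0.85,10.05)
v4: (4.5,4) → rotate → (-4.48175,4.02043) → ×s → (-8.86267,7.95041) → (-8.86,7.95)

Cross-section at z=5.75: (-2.39,-5.25) (8.84,1.00) (0.85,10.05) (-8.86,7.95)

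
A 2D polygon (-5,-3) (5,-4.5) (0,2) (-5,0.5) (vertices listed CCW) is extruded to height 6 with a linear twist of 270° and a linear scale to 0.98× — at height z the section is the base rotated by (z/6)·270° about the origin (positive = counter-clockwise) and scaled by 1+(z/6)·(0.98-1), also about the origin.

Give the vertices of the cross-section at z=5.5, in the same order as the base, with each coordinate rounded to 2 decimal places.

Cross-section at z=5.5: (-0.84,5.66) (-5.96,-2.84) (1.81,-0.75) (2.33,4.35)

t = z/height = 5.5/6 = 0.916667
s = 1 + (scale-1)·z/height = 1 + (0.98-1)·5.5/6 = 0.981667
θ = twist·z/height = 270°·5.5/6 = 247.5000° = 4.319690 rad
cos θ = -0.382683, sin θ = -0.923880 (intermediates below are computed at full precision and shown rounded to 5 d.p.)
v1: (-5,-3) → rotate → (-0.85822,5.76745) → ×s → (-0.84249,5.66171) → (-0.84,5.66)
v2: (5,-4.5) → rotate → (-6.07088,-2.89732) → ×s → (-5.95958,-2.84420) → (-5.96,-2.84)
v3: (0,2) → rotate → (1.84776,-0.76537) → ×s → (1.81388,-0.75134) → (1.81,-0.75)
v4: (-5,0.5) → rotate → (2.37536,4.42806) → ×s → (2.33181,4.34687) → (2.33,4.35)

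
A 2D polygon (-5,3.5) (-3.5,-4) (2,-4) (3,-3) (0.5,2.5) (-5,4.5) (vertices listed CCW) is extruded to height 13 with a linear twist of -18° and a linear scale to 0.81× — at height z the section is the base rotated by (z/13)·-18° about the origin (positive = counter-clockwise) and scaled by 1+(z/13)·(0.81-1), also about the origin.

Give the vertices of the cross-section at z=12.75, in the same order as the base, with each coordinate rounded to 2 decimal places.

t = z/height = 12.75/13 = 0.980769
s = 1 + (scale-1)·z/height = 1 + (0.81-1)·12.75/13 = 0.813654
θ = twist·z/height = -18°·12.75/13 = -17.6538° = -0.308118 rad
cos θ = 0.952906, sin θ = -0.303266 (intermediates below are computed at full precision and shown rounded to 5 d.p.)
v1: (-5,3.5) → rotate → (-3.70310,4.85150) → ×s → (-3.01304,3.94744) → (-3.01,3.95)
v2: (-3.5,-4) → rotate → (-4.54823,-2.75019) → ×s → (-3.70069,-2.23771) → (-3.70,-2.24)
v3: (2,-4) → rotate → (0.69275,-4.41816) → ×s → (0.56366,-3.59485) → (0.56,-3.59)
v4: (3,-3) → rotate → (1.94892,-3.76851) → ×s → (1.58575,-3.06627) → (1.59,-3.07)
v5: (0.5,2.5) → rotate → (1.23462,2.23063) → ×s → (1.00455,1.81496) → (1.00,1.81)
v6: (-5,4.5) → rotate → (-3.39984,5.80441) → ×s → (-2.76629,4.72278) → (-2.77,4.72)

Cross-section at z=12.75: (-3.01,3.95) (-3.70,-2.24) (0.56,-3.59) (1.59,-3.07) (1.00,1.81) (-2.77,4.72)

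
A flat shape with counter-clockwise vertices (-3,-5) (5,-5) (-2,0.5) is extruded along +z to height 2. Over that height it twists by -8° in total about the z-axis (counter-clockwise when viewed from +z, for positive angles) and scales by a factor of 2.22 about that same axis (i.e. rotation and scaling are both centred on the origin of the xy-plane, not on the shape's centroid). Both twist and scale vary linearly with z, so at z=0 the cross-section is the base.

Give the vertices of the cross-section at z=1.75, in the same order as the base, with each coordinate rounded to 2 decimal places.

Cross-section at z=1.75: (-7.42,-9.50) (9.00,-11.52) (-3.98,1.53)

t = z/height = 1.75/2 = 0.875
s = 1 + (scale-1)·z/height = 1 + (2.22-1)·1.75/2 = 2.067500
θ = twist·z/height = -8°·1.75/2 = -7.0000° = -0.122173 rad
cos θ = 0.992546, sin θ = -0.121869 (intermediates below are computed at full precision and shown rounded to 5 d.p.)
v1: (-3,-5) → rotate → (-3.58699,-4.59712) → ×s → (-7.41609,-9.50455) → (-7.42,-9.50)
v2: (5,-5) → rotate → (4.35338,-5.57208) → ×s → (9.00062,-11.52027) → (9.00,-11.52)
v3: (-2,0.5) → rotate → (-1.92416,0.74001) → ×s → (-3.97820,1.52997) → (-3.98,1.53)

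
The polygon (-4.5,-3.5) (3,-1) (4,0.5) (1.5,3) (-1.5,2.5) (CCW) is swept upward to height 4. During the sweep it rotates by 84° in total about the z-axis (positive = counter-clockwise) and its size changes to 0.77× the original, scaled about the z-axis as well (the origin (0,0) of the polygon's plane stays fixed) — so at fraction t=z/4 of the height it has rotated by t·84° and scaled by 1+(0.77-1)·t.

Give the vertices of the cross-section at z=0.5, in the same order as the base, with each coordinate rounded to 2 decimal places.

t = z/height = 0.5/4 = 0.125
s = 1 + (scale-1)·z/height = 1 + (0.77-1)·0.5/4 = 0.971250
θ = twist·z/height = 84°·0.5/4 = 10.5000° = 0.183260 rad
cos θ = 0.983255, sin θ = 0.182236 (intermediates below are computed at full precision and shown rounded to 5 d.p.)
v1: (-4.5,-3.5) → rotate → (-3.78682,-4.26145) → ×s → (-3.67795,-4.13894) → (-3.68,-4.14)
v2: (3,-1) → rotate → (3.13200,-0.43655) → ×s → (3.04196,-0.42400) → (3.04,-0.42)
v3: (4,0.5) → rotate → (3.84190,1.22057) → ×s → (3.73145,1.18548) → (3.73,1.19)
v4: (1.5,3) → rotate → (0.92818,3.22312) → ×s → (0.90149,3.13045) → (0.90,3.13)
v5: (-1.5,2.5) → rotate → (-1.93047,2.18478) → ×s → (-1.87497,2.12197) → (-1.87,2.12)

Cross-section at z=0.5: (-3.68,-4.14) (3.04,-0.42) (3.73,1.19) (0.90,3.13) (-1.87,2.12)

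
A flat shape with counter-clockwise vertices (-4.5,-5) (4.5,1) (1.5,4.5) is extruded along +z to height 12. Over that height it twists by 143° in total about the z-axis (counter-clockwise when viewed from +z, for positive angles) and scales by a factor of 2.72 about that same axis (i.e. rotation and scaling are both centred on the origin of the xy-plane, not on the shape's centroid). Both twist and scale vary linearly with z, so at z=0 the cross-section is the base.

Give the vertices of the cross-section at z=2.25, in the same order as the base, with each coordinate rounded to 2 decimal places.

Cross-section at z=2.25: (-2.33,-8.59) (4.71,3.86) (-0.91,6.21)

t = z/height = 2.25/12 = 0.1875
s = 1 + (scale-1)·z/height = 1 + (2.72-1)·2.25/12 = 1.322500
θ = twist·z/height = 143°·2.25/12 = 26.8125° = 0.467966 rad
cos θ = 0.892487, sin θ = 0.451072 (intermediates below are computed at full precision and shown rounded to 5 d.p.)
v1: (-4.5,-5) → rotate → (-1.76083,-6.49226) → ×s → (-2.32870,-8.58602) → (-2.33,-8.59)
v2: (4.5,1) → rotate → (3.56512,2.92231) → ×s → (4.71487,3.86476) → (4.71,3.86)
v3: (1.5,4.5) → rotate → (-0.69109,4.69280) → ×s → (-0.91397,6.20623) → (-0.91,6.21)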